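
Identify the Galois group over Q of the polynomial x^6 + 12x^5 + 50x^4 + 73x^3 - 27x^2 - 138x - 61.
6T12: PSL(2,5)

The polynomial f is an irreducible sextic over Q, so G = Gal(f/Q) is one of the 16 transitive subgroups 6T1, ..., 6T16 of S_6. The discriminant of f is 30991489 = 5567^2, a perfect square, so G is contained in A_6. The transitive groups of degree 6 contained in A_6 are: A_4 (6T4, order 12), S_4 (6T7, order 24), (C_3 x C_3) : C_4 (6T10, order 36), PSL(2,5) (6T12, order 60), A_6 (6T15, order 360). By Dedekind's theorem, for a prime p not dividing disc(f) the degrees of the irreducible factors of f mod p form the cycle type of an element of G. Factoring f modulo the 21 such primes p <= 79 (skipping 19, which divides the discriminant), each new pattern first appears at: mod 2: f = (x + 1)(x^5 + x^4 + x^3 + x + 1), pattern 5+1; mod 7: f = (x^3 + x^2 + 3x + 5)(x^3 + 4x^2 + x + 6), pattern 3+3; mod 61: f = (x)(x + 39)(x^2 + 15x + 13)(x^2 + 19x + 12), pattern 2+2+1+1. No other pattern occurs in this range, so the set of observed cycle types is {5+1, 3+3, 2+2+1+1}. The candidates containing elements of all these cycle types are PSL(2,5) (6T12) of order 60, A_6 (6T15) of order 360; the others are excluded. The observed types are precisely the cycle types that occur in PSL(2,5) (6T12) (apart from the identity). Each of the other remaining candidates has further cycle types, and by the Chebotarev density theorem the matching factorization patterns would occur for a proportion of primes equal to their share of the group: A_6 (6T15) additionally contains elements of type 4+2, 3+1+1+1 (130 of its 360 elements, about 36% of primes). None of the 21 primes tested shows any such pattern (for each of these groups the chance of that is below 10^-4), which rules them out. Hence G = PSL(2,5) (6T12), of order 60.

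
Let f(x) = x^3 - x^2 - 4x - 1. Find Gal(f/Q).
C_3, A_3

The polynomial is an irreducible cubic over Q and its discriminant is 169 = 13^2, a perfect square. For an irreducible cubic, a square discriminant forces the Galois group to be A_3, the cyclic group of order 3.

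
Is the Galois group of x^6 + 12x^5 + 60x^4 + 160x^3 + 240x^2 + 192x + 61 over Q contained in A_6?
The polynomial is irreducible of degree 6 over Q. Its discriminant is 11337408, which is not a perfect square. A Galois group lies in the alternating group exactly when the discriminant is a square in Q, so the Galois group (D_6) is not contained in A_6.

No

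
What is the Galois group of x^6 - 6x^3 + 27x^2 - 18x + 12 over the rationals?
S_3, S_3 acting on 6 points

The polynomial f is an irreducible sextic over Q, so G = Gal(f/Q) is one of the 16 transitive subgroups 6T1, ..., 6T16 of S_6. The discriminant of f is -1160950579200, which is not a perfect square, so G is not contained in A_6. The transitive groups of degree 6 not contained in A_6 are: C_6 (6T1, order 6), S_3 (6T2, order 6), D_6 (6T3, order 12), C_3 x S_3 (6T5, order 18), A_4 x C_2 (6T6, order 24), S_4 (6T8, order 24), S_3 x S_3 (6T9, order 36), S_4 x C_2 (6T11, order 48), (S_3 x S_3) : C_2 (6T13, order 72), PGL(2,5) (6T14, order 120), S_6 (6T16, order 720). By Dedekind's theorem, for a prime p not dividing disc(f) the degrees of the irreducible factors of f mod p form the cycle type of an element of G. Factoring f modulo the 23 such primes p <= 101 (skipping 2, 3, 5, which divide the discriminant), each new pattern first appears at: mod 7: f = (x^3 + x + 6)(x^3 + 6x + 2), pattern 3+3; mod 11: f = (x^2 + 2x + 5)(x^2 + 4x + 2)(x^2 + 5x + 10), pattern 2+2+2; mod 61: f = (x + 6)(x + 12)(x + 14)(x + 18)(x + 35)(x + 37), pattern 1+1+1+1+1+1. No other pattern occurs in this range, so the set of observed cycle types is {3+3, 2+2+2, 1+1+1+1+1+1}. The candidates containing elements of all these cycle types are C_6 (6T1) of order 6, S_3 (6T2) of order 6, D_6 (6T3) of order 12, C_3 x S_3 (6T5) of order 18, A_4 x C_2 (6T6) of order 24, S_4 (6T8) of order 24, S_3 x S_3 (6T9) of order 36, S_4 x C_2 (6T11) of order 48, (S_3 x S_3) : C_2 (6T13) of order 72, PGL(2,5) (6T14) of order 120, S_6 (6T16) of order 720; the others are excluded. The observed types are precisely the cycle types that occur in S_3 (6T2). Each of the other remaining candidates has further cycle types, and by the Chebotarev density theorem the matching factorization patterns would occur for a proportion of primes equal to their share of the group: C_6 (6T1) additionally contains elements of type 6 (2 of its 6 elements, about 33% of primes); D_6 (6T3) additionally contains elements of type 6, 2+2+1+1 (5 of its 12 elements, about 42% of primes); C_3 x S_3 (6T5) additionally contains elements of type 6, 3+1+1+1 (10 of its 18 elements, about 56% of primes); A_4 x C_2 (6T6) additionally contains elements of type 6, 2+2+1+1, 2+1+1+1+1 (14 of its 24 elements, about 58% of primes); S_4 (6T8) additionally contains elements of type 4+1+1, 2+2+1+1 (9 of its 24 elements, about 38% of primes); S_3 x S_3 (6T9) additionally contains elements of type 6, 3+1+1+1, 2+2+1+1 (25 of its 36 elements, about 69% of primes); S_4 x C_2 (6T11) additionally contains elements of type 6, 4+2, 4+1+1, 2+2+1+1, 2+1+1+1+1 (32 of its 48 elements, about 67% of primes); (S_3 x S_3) : C_2 (6T13) additionally contains elements of type 6, 4+2, 3+2+1, 3+1+1+1, 2+2+1+1, 2+1+1+1+1 (61 of its 72 elements, about 85% of primes); PGL(2,5) (6T14) additionally contains elements of type 6, 5+1, 4+1+1, 2+2+1+1 (89 of its 120 elements, about 74% of primes); S_6 (6T16) additionally contains elements of type 6, 5+1, 4+2, 4+1+1, 3+2+1, 3+1+1+1, 2+2+1+1, 2+1+1+1+1 (664 of its 720 elements, about 92% of primes). None of the 23 primes tested shows any such pattern (for each of these groups the chance of that is below 10^-4), which rules them out. Hence G = S_3 (6T2), of order 6.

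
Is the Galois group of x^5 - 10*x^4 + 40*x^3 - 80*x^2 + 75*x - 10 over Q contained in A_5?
Yes

The polynomial is irreducible of degree 5 over Q. Its discriminant is 64000000 = 8000^2, a perfect square. A Galois group lies in the alternating group exactly when the discriminant is a square in Q, so the Galois group (D_5) is contained in A_5.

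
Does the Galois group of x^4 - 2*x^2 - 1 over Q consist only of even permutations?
No

The polynomial is irreducible of degree 4 over Q. Its discriminant is -1024, which is not a perfect square. A Galois group lies in the alternating group exactly when the discriminant is a square in Q, so the Galois group (D_4) is not contained in A_4.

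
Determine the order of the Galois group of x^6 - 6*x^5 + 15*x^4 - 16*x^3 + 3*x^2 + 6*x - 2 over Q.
12

The degree of the splitting field over Q equals the order of the Galois group, so first determine the group. The polynomial f is an irreducible sextic over Q, so G = Gal(f/Q) is one of the 16 transitive subgroups 6T1, ..., 6T16 of S_6. The discriminant of f is 1259712, which is not a perfect square, so G is not contained in A_6. The transitive groups of degree 6 not contained in A_6 are: C_6 (6T1, order 6), S_3 (6T2, order 6), D_6 (6T3, order 12), C_3 x S_3 (6T5, order 18), A_4 x C_2 (6T6, order 24), S_4 (6T8, order 24), S_3 x S_3 (6T9, order 36), S_4 x C_2 (6T11, order 48), (S_3 x S_3) : C_2 (6T13, order 72), PGL(2,5) (6T14, order 120), S_6 (6T16, order 720). By Dedekind's theorem, for a prime p not dividing disc(f) the degrees of the irreducible factors of f mod p form the cycle type of an element of G. Factoring f modulo the 79 such primes p <= 419 (skipping 2, 3, which divide the discriminant), each new pattern first appears at: mod 5: f = (x^6 + 4x^5 + 4x^3 + 3x^2 + x + 3), pattern 6; mod 7: f = (x^2 + x + 6)(x^2 + 3x + 5)(x^2 + 4x + 6), pattern 2+2+2; mod 11: f = (x + 1)(x + 5)(x^2 + 3x + 10)(x^2 + 7x + 7), pattern 2+2+1+1; mod 13: f = (x^3 + 10x^2 + 3x + 5)(x^3 + 10x^2 + 3x + 10), pattern 3+3; mod 97: f = (x + 17)(x + 26)(x + 30)(x + 47)(x + 71)(x + 94), pattern 1+1+1+1+1+1. No other pattern occurs in this range, so the set of observed cycle types is {6, 2+2+2, 2+2+1+1, 3+3, 1+1+1+1+1+1}. The candidates containing elements of all these cycle types are D_6 (6T3) of order 12, A_4 x C_2 (6T6) of order 24, S_3 x S_3 (6T9) of order 36, S_4 x C_2 (6T11) of order 48, (S_3 x S_3) : C_2 (6T13) of order 72, PGL(2,5) (6T14) of order 120, S_6 (6T16) of order 720; the others are excluded. The observed types are precisely the cycle types that occur in D_6 (6T3). Each of the other remaining candidates has further cycle types, and by the Chebotarev density theorem the matching factorization patterns would occur for a proportion of primes equal to their share of the group: A_4 x C_2 (6T6) additionally contains elements of type 2+1+1+1+1 (3 of its 24 elements, about 12% of primes); S_3 x S_3 (6T9) additionally contains elements of type 3+1+1+1 (4 of its 36 elements, about 11% of primes); S_4 x C_2 (6T11) additionally contains elements of type 4+2, 4+1+1, 2+1+1+1+1 (15 of its 48 elements, about 31% of primes); (S_3 x S_3) : C_2 (6T13) additionally contains elements of type 4+2, 3+2+1, 3+1+1+1, 2+1+1+1+1 (40 of its 72 elements, about 56% of primes); PGL(2,5) (6T14) additionally contains elements of type 5+1, 4+1+1 (54 of its 120 elements, about 45% of primes); S_6 (6T16) additionally contains elements of type 5+1, 4+2, 4+1+1, 3+2+1, 3+1+1+1, 2+1+1+1+1 (499 of its 720 elements, about 69% of primes). None of the 79 primes tested shows any such pattern (for each of these groups the chance of that is below 10^-4), which rules them out. Hence G = D_6 (6T3), of order 12. The Galois group D_6 (6T3) has order 12, so the splitting field has degree 12 over Q.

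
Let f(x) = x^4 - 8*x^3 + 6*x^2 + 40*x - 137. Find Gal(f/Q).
D_4, the dihedral group of order 8

The polynomial is an irreducible quartic over Q and its discriminant is -544195584, which is not a perfect square, so the Galois group is not contained in A_4. The resolvent cubic y^3 - 6*y^2 + 228*y + 3880 has exactly one rational root, so the Galois group is C_4 or D_4. The quartic remains irreducible over Q(sqrt(disc)), so the group is D_4.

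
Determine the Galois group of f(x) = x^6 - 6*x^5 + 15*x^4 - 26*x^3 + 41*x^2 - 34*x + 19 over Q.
The polynomial f is an irreducible sextic over Q, so G = Gal(f/Q) is one of the 16 transitive subgroups 6T1, ..., 6T16 of S_6. The discriminant of f is -34353504448, which is not a perfect square, so G is not contained in A_6. The transitive groups of degree 6 not contained in A_6 are: C_6 (6T1, order 6), S_3 (6T2, order 6), D_6 (6T3, order 12), C_3 x S_3 (6T5, order 18), A_4 x C_2 (6T6, order 24), S_4 (6T8, order 24), S_3 x S_3 (6T9, order 36), S_4 x C_2 (6T11, order 48), (S_3 x S_3) : C_2 (6T13, order 72), PGL(2,5) (6T14, order 120), S_6 (6T16, order 720). By Dedekind's theorem, for a prime p not dividing disc(f) the degrees of the irreducible factors of f mod p form the cycle type of an element of G. Factoring f modulo the 3 such primes p <= 7 (skipping 2, which divides the discriminant), each new pattern first appears at: mod 3: f = (x^6 + x^3 + 2x^2 + 2x + 1), pattern 6; mod 5: f = (x + 2)(x + 4)(x^4 + 3x^3 + 4x^2 + x + 3), pattern 4+1+1; mod 7: f = (x + 4)(x^2 + 2x + 5)(x^3 + 2x^2 + 4x + 2), pattern 3+2+1. No other pattern occurs in this range, so the set of observed cycle types is {6, 4+1+1, 3+2+1}. Among the candidates above, the only group containing elements of all these cycle types is S_6 (6T16); every other candidate lacks at least one of them. Hence G = S_6 (6T16), of order 720.

6T16: S_6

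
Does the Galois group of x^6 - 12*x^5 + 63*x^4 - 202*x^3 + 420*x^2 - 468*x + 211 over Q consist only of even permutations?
No

The polynomial is irreducible of degree 6 over Q. Its discriminant is -28010528989632, which is not a perfect square. A Galois group lies in the alternating group exactly when the discriminant is a square in Q, so the Galois group (PGL(2,5)) is not contained in A_6.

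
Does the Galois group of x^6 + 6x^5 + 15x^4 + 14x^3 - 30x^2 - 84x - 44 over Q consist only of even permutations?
No

The polynomial is irreducible of degree 6 over Q. Its discriminant is 304930925568, which is not a perfect square. A Galois group lies in the alternating group exactly when the discriminant is a square in Q, so the Galois group (D_6) is not contained in A_6.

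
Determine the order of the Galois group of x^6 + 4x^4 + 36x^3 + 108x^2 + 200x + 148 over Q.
The degree of the splitting field over Q equals the order of the Galois group, so first determine the group. The polynomial f is an irreducible sextic over Q, so G = Gal(f/Q) is one of the 16 transitive subgroups 6T1, ..., 6T16 of S_6. The discriminant of f is -64225280000, which is not a perfect square, so G is not contained in A_6. The transitive groups of degree 6 not contained in A_6 are: C_6 (6T1, order 6), S_3 (6T2, order 6), D_6 (6T3, order 12), C_3 x S_3 (6T5, order 18), A_4 x C_2 (6T6, order 24), S_4 (6T8, order 24), S_3 x S_3 (6T9, order 36), S_4 x C_2 (6T11, order 48), (S_3 x S_3) : C_2 (6T13, order 72), PGL(2,5) (6T14, order 120), S_6 (6T16, order 720). By Dedekind's theorem, for a prime p not dividing disc(f) the degrees of the irreducible factors of f mod p form the cycle type of an element of G. Factoring f modulo the 17 such primes p <= 71 (skipping 2, 5, 7, which divide the discriminant), each new pattern first appears at: mod 3: f = (x^3 + x^2 + 2x + 1)(x^3 + 2x^2 + 1), pattern 3+3; mod 13: f = (x^6 + 4x^4 + 10x^3 + 4x^2 + 5x + 5), pattern 6; mod 19: f = (x^2 + 10x + 7)(x^4 + 9x^3 + 2x^2 + 10x + 13), pattern 4+2; mod 23: f = (x + 16)(x + 18)(x^4 + 12x^3 + 21x^2 + 6x + 20), pattern 4+1+1; mod 53: f = (x^2 + 30x + 18)(x^2 + 37x + 32)(x^2 + 39x + 47), pattern 2+2+2; mod 59: f = (x + 35)(x + 51)(x^2 + 6x + 14)(x^2 + 26x + 17), pattern 2+2+1+1; mod 71: f = (x + 23)(x + 43)(x + 62)(x + 70)(x^2 + 15x + 33), pattern 2+1+1+1+1. No other pattern occurs in this range, so the set of observed cycle types is {3+3, 6, 4+2, 4+1+1, 2+2+2, 2+2+1+1, 2+1+1+1+1}. The candidates containing elements of all these cycle types are S_4 x C_2 (6T11) of order 48, S_6 (6T16) of order 720; the others are excluded. The observed types are precisely the cycle types that occur in S_4 x C_2 (6T11) (apart from the identity). Each of the other remaining candidates has further cycle types, and by the Chebotarev density theorem the matching factorization patterns would occur for a proportion of primes equal to their share of the group: S_6 (6T16) additionally contains elements of type 5+1, 3+2+1, 3+1+1+1 (304 of its 720 elements, about 42% of primes). None of the 17 primes tested shows any such pattern (for each of these groups the chance of that is below 10^-4), which rules them out. Hence G = S_4 x C_2 (6T11), of order 48. The Galois group S_4 x C_2 (6T11) has order 48, so the splitting field has degree 48 over Q.

48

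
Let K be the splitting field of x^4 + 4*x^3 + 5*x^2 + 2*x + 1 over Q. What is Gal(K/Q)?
V_4

The polynomial is an irreducible quartic over Q and its discriminant is 144 = 12^2, a perfect square, so the Galois group is contained in A_4. The resolvent cubic y^3 - 5*y^2 + 4*y splits completely over Q, which gives the Klein four-group V_4.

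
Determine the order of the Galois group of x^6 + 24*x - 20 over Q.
The degree of the splitting field over Q equals the order of the Galois group, so first determine the group. The polynomial f is an irreducible sextic over Q, so G = Gal(f/Q) is one of the 16 transitive subgroups 6T1, ..., 6T16 of S_6. The discriminant of f is 746496000000 = 864000^2, a perfect square, so G is contained in A_6. The transitive groups of degree 6 contained in A_6 are: A_4 (6T4, order 12), S_4 (6T7, order 24), (C_3 x C_3) : C_4 (6T10, order 36), PSL(2,5) (6T12, order 60), A_6 (6T15, order 360). By Dedekind's theorem, for a prime p not dividing disc(f) the degrees of the irreducible factors of f mod p form the cycle type of an element of G. Factoring f modulo the 6 such primes p <= 23 (skipping 2, 3, 5, which divide the discriminant), each new pattern first appears at: mod 7: f = (x + 3)(x^5 + 4x^4 + 2x^3 + x^2 + 4x + 5), pattern 5+1; mod 23: f = (x + 7)(x + 12)(x + 21)(x^3 + 6x^2 + 13x + 16), pattern 3+1+1+1. No other pattern occurs in this range, so the set of observed cycle types is {5+1, 3+1+1+1}. Among the candidates above, the only group containing elements of all these cycle types is A_6 (6T15) — each of A_4 (6T4), S_4 (6T7), (C_3 x C_3) : C_4 (6T10), PSL(2,5) (6T12) lacks at least one of them. Hence G = A_6 (6T15), of order 360. The Galois group A_6 (6T15) has order 360, so the splitting field has degree 360 over Q.

360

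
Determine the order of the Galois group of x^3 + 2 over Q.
6

The degree of the splitting field over Q equals the order of the Galois group, so first determine the group. The polynomial is an irreducible cubic over Q and its discriminant is -108, which is not a perfect square. For an irreducible cubic, a non-square discriminant gives Galois group S_3. The Galois group S_3 (3T2) has order 6, so the splitting field has degree 6 over Q.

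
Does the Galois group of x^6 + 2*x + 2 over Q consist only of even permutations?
No

The polynomial is irreducible of degree 6 over Q. Its discriminant is -1292992, which is not a perfect square. A Galois group lies in the alternating group exactly when the discriminant is a square in Q, so the Galois group (S_6) is not contained in A_6.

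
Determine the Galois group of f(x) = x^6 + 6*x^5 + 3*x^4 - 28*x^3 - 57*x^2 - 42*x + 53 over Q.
The polynomial f is an irreducible sextic over Q, so G = Gal(f/Q) is one of the 16 transitive subgroups 6T1, ..., 6T16 of S_6. The discriminant of f is -450868486864896, which is not a perfect square, so G is not contained in A_6. The transitive groups of degree 6 not contained in A_6 are: C_6 (6T1, order 6), S_3 (6T2, order 6), D_6 (6T3, order 12), C_3 x S_3 (6T5, order 18), A_4 x C_2 (6T6, order 24), S_4 (6T8, order 24), S_3 x S_3 (6T9, order 36), S_4 x C_2 (6T11, order 48), (S_3 x S_3) : C_2 (6T13, order 72), PGL(2,5) (6T14, order 120), S_6 (6T16, order 720). By Dedekind's theorem, for a prime p not dividing disc(f) the degrees of the irreducible factors of f mod p form the cycle type of an element of G. Factoring f modulo the 33 such primes p <= 149 (skipping 2, 3, which divide the discriminant), each new pattern first appears at: mod 5: f = (x^3 + 3x + 3)(x^3 + x^2 + 1), pattern 3+3; mod 7: f = (x^6 + 6x^5 + 3x^4 + 6x^2 + 4), pattern 6; mod 17: f = (x + 5)(x + 14)(x^2 + 2x + 8)(x^2 + 2x + 15), pattern 2+2+1+1; mod 19: f = (x + 6)(x + 8)(x + 13)(x + 15)(x^2 + 2x + 6), pattern 2+1+1+1+1; mod 71: f = (x^2 + 2x + 4)(x^2 + 2x + 19)(x^2 + 2x + 39), pattern 2+2+2. No other pattern occurs in this range, so the set of observed cycle types is {3+3, 6, 2+2+1+1, 2+1+1+1+1, 2+2+2}. The candidates containing elements of all these cycle types are A_4 x C_2 (6T6) of order 24, S_4 x C_2 (6T11) of order 48, (S_3 x S_3) : C_2 (6T13) of order 72, S_6 (6T16) of order 720; the others are excluded. The observed types are precisely the cycle types that occur in A_4 x C_2 (6T6) (apart from the identity). Each of the other remaining candidates has further cycle types, and by the Chebotarev density theorem the matching factorization patterns would occur for a proportion of primes equal to their share of the group: S_4 x C_2 (6T11) additionally contains elements of type 4+2, 4+1+1 (12 of its 48 elements, about 25% of primes); (S_3 x S_3) : C_2 (6T13) additionally contains elements of type 4+2, 3+2+1, 3+1+1+1 (34 of its 72 elements, about 47% of primes); S_6 (6T16) additionally contains elements of type 5+1, 4+2, 4+1+1, 3+2+1, 3+1+1+1 (484 of its 720 elements, about 67% of primes). None of the 33 primes tested shows any such pattern (for each of these groups the chance of that is below 10^-4), which rules them out. Hence G = A_4 x C_2 (6T6), of order 24.

6T6: A_4 x C_2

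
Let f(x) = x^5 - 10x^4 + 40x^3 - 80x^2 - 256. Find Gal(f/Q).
D_5, the dihedral group of order 10

The polynomial f is an irreducible quintic over Q, so G = Gal(f/Q) is a transitive subgroup of S_5: one of C_5 (5T1, order 5), D_5 (5T2, order 10), F_20 (5T3, order 20), A_5 (5T4, order 60) or S_5 (5T5, order 120). The discriminant of f is 67108864000000 = 8192000^2, a perfect square, so G is contained in A_5. The transitive groups of degree 5 contained in A_5 are: C_5 (5T1, order 5), D_5 (5T2, order 10), A_5 (5T4, order 60). By Dedekind's theorem, for a prime p not dividing disc(f) the degrees of the irreducible factors of f mod p form the cycle type of an element of G. Factoring f modulo the 23 such primes p <= 97 (skipping 2, 5, which divide the discriminant), each new pattern first appears at: mod 3: f = (x + 1)(x^2 + 1)(x^2 + x + 2), pattern 2+2+1; mod 7: f = (x^5 + 4x^4 + 5x^3 + 4x^2 + 3), pattern 5. No other pattern occurs in this range, so the set of observed cycle types is {2+2+1, 5}. The candidates containing elements of all these cycle types are D_5 (5T2) of order 10, A_5 (5T4) of order 60; the others are excluded. The observed types are precisely the cycle types that occur in D_5 (5T2) (apart from the identity). Each of the other remaining candidates has further cycle types, and by the Chebotarev density theorem the matching factorization patterns would occur for a proportion of primes equal to their share of the group: A_5 (5T4) additionally contains elements of type 3+1+1 (20 of its 60 elements, about 33% of primes). None of the 23 primes tested shows any such pattern (for each of these groups the chance of that is below 10^-4), which rules them out. Hence G = D_5 (5T2), of order 10.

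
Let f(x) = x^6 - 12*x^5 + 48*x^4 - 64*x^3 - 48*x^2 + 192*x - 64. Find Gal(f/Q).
The polynomial f is an irreducible sextic over Q, so G = Gal(f/Q) is one of the 16 transitive subgroups 6T1, ..., 6T16 of S_6. The discriminant of f is -450868486864896, which is not a perfect square, so G is not contained in A_6. The transitive groups of degree 6 not contained in A_6 are: C_6 (6T1, order 6), S_3 (6T2, order 6), D_6 (6T3, order 12), C_3 x S_3 (6T5, order 18), A_4 x C_2 (6T6, order 24), S_4 (6T8, order 24), S_3 x S_3 (6T9, order 36), S_4 x C_2 (6T11, order 48), (S_3 x S_3) : C_2 (6T13, order 72), PGL(2,5) (6T14, order 120), S_6 (6T16, order 720). By Dedekind's theorem, for a prime p not dividing disc(f) the degrees of the irreducible factors of f mod p form the cycle type of an element of G. Factoring f modulo the 33 such primes p <= 149 (skipping 2, 3, which divide the discriminant), each new pattern first appears at: mod 5: f = (x^3 + x^2 + 2)(x^3 + 2x^2 + x + 3), pattern 3+3; mod 7: f = (x^6 + 2x^5 + 6x^4 + 6x^3 + x^2 + 3x + 6), pattern 6; mod 17: f = (x + 2)(x + 11)(x^2 + 13x + 1)(x^2 + 13x + 11), pattern 2+2+1+1; mod 19: f = (x + 3)(x + 5)(x + 10)(x + 12)(x^2 + 15x + 9), pattern 2+1+1+1+1; mod 71: f = (x^2 + 67x + 7)(x^2 + 67x + 22)(x^2 + 67x + 42), pattern 2+2+2. No other pattern occurs in this range, so the set of observed cycle types is {3+3, 6, 2+2+1+1, 2+1+1+1+1, 2+2+2}. The candidates containing elements of all these cycle types are A_4 x C_2 (6T6) of order 24, S_4 x C_2 (6T11) of order 48, (S_3 x S_3) : C_2 (6T13) of order 72, S_6 (6T16) of order 720; the others are excluded. The observed types are precisely the cycle types that occur in A_4 x C_2 (6T6) (apart from the identity). Each of the other remaining candidates has further cycle types, and by the Chebotarev density theorem the matching factorization patterns would occur for a proportion of primes equal to their share of the group: S_4 x C_2 (6T11) additionally contains elements of type 4+2, 4+1+1 (12 of its 48 elements, about 25% of primes); (S_3 x S_3) : C_2 (6T13) additionally contains elements of type 4+2, 3+2+1, 3+1+1+1 (34 of its 72 elements, about 47% of primes); S_6 (6T16) additionally contains elements of type 5+1, 4+2, 4+1+1, 3+2+1, 3+1+1+1 (484 of its 720 elements, about 67% of primes). None of the 33 primes tested shows any such pattern (for each of these groups the chance of that is below 10^-4), which rules them out. Hence G = A_4 x C_2 (6T6), of order 24.

A_4 x C_2 (also written A4xC2)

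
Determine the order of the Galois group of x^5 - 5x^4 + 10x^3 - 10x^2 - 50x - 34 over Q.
The degree of the splitting field over Q equals the order of the Galois group, so first determine the group. The polynomial f is an irreducible quintic over Q, so G = Gal(f/Q) is a transitive subgroup of S_5: one of C_5 (5T1, order 5), D_5 (5T2, order 10), F_20 (5T3, order 20), A_5 (5T4, order 60) or S_5 (5T5, order 120). The discriminant of f is 58564000000 = 242000^2, a perfect square, so G is contained in A_5. The transitive groups of degree 5 contained in A_5 are: C_5 (5T1, order 5), D_5 (5T2, order 10), A_5 (5T4, order 60). By Dedekind's theorem, for a prime p not dividing disc(f) the degrees of the irreducible factors of f mod p form the cycle type of an element of G. Factoring f modulo the 3 such primes p <= 13 (skipping 2, 5, 11, which divide the discriminant), each new pattern first appears at: mod 3: f = (x^5 + x^4 + x^3 + 2x^2 + x + 2), pattern 5; mod 13: f = (x + 4)(x + 6)(x^3 + 11x^2 + 6x + 4), pattern 3+1+1. No other pattern occurs in this range, so the set of observed cycle types is {5, 3+1+1}. Among the candidates above, the only group containing elements of all these cycle types is A_5 (5T4) — each of C_5 (5T1), D_5 (5T2) lacks at least one of them. Hence G = A_5 (5T4), of order 60. The Galois group A_5 (5T4) has order 60, so the splitting field has degree 60 over Q.

60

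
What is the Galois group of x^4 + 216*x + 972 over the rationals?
A_4

The polynomial is an irreducible quartic over Q and its discriminant is 176319369216 = 419904^2, a perfect square, so the Galois group is contained in A_4. The resolvent cubic y^3 - 3888*y - 46656 is irreducible over Q. An irreducible resolvent with square discriminant gives A_4.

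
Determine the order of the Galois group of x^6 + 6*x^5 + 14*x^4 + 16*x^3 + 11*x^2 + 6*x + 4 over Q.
24

The degree of the splitting field over Q equals the order of the Galois group, so first determine the group. The polynomial f is an irreducible sextic over Q, so G = Gal(f/Q) is one of the 16 transitive subgroups 6T1, ..., 6T16 of S_6. The discriminant of f is -5120000, which is not a perfect square, so G is not contained in A_6. The transitive groups of degree 6 not contained in A_6 are: C_6 (6T1, order 6), S_3 (6T2, order 6), D_6 (6T3, order 12), C_3 x S_3 (6T5, order 18), A_4 x C_2 (6T6, order 24), S_4 (6T8, order 24), S_3 x S_3 (6T9, order 36), S_4 x C_2 (6T11, order 48), (S_3 x S_3) : C_2 (6T13, order 72), PGL(2,5) (6T14, order 120), S_6 (6T16, order 720). By Dedekind's theorem, for a prime p not dividing disc(f) the degrees of the irreducible factors of f mod p form the cycle type of an element of G. Factoring f modulo the 22 such primes p <= 89 (skipping 2, 5, which divide the discriminant), each new pattern first appears at: mod 3: f = (x^3 + x^2 + 2x + 1)(x^3 + 2x^2 + x + 1), pattern 3+3; mod 7: f = (x^2 + x + 6)(x^2 + 2x + 3)(x^2 + 3x + 1), pattern 2+2+2; mod 13: f = (x + 5)(x + 10)(x^4 + 4x^3 + 8x^2 + 8x + 11), pattern 4+1+1; mod 43: f = (x + 13)(x + 32)(x^2 + 2x + 5)(x^2 + 2x + 11), pattern 2+2+1+1. No other pattern occurs in this range, so the set of observed cycle types is {3+3, 2+2+2, 4+1+1, 2+2+1+1}. The candidates containing elements of all these cycle types are S_4 (6T8) of order 24, S_4 x C_2 (6T11) of order 48, PGL(2,5) (6T14) of order 120, S_6 (6T16) of order 720; the others are excluded. The observed types are precisely the cycle types that occur in S_4 (6T8) (apart from the identity). Each of the other remaining candidates has further cycle types, and by the Chebotarev density theorem the matching factorization patterns would occur for a proportion of primes equal to their share of the group: S_4 x C_2 (6T11) additionally contains elements of type 6, 4+2, 2+1+1+1+1 (17 of its 48 elements, about 35% of primes); PGL(2,5) (6T14) additionally contains elements of type 6, 5+1 (44 of its 120 elements, about 37% of primes); S_6 (6T16) additionally contains elements of type 6, 5+1, 4+2, 3+2+1, 3+1+1+1, 2+1+1+1+1 (529 of its 720 elements, about 73% of primes). None of the 22 primes tested shows any such pattern (for each of these groups the chance of that is below 10^-4), which rules them out. Hence G = S_4 (6T8), of order 24. The Galois group S_4 (6T8) has order 24, so the splitting field has degree 24 over Q.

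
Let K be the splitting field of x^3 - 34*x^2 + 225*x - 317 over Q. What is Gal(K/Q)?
The polynomial is an irreducible cubic over Q and its discriminant is 4060225 = 2015^2, a perfect square. For an irreducible cubic, a square discriminant forces the Galois group to be A_3, the cyclic group of order 3.

C_3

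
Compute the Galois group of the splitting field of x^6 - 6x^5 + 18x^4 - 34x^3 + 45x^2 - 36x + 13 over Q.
PGL(2,5) (order 120)

The polynomial f is an irreducible sextic over Q, so G = Gal(f/Q) is one of the 16 transitive subgroups 6T1, ..., 6T16 of S_6. The discriminant of f is -16003008, which is not a perfect square, so G is not contained in A_6. The transitive groups of degree 6 not contained in A_6 are: C_6 (6T1, order 6), S_3 (6T2, order 6), D_6 (6T3, order 12), C_3 x S_3 (6T5, order 18), A_4 x C_2 (6T6, order 24), S_4 (6T8, order 24), S_3 x S_3 (6T9, order 36), S_4 x C_2 (6T11, order 48), (S_3 x S_3) : C_2 (6T13, order 72), PGL(2,5) (6T14, order 120), S_6 (6T16, order 720). By Dedekind's theorem, for a prime p not dividing disc(f) the degrees of the irreducible factors of f mod p form the cycle type of an element of G. Factoring f modulo the 21 such primes p <= 89 (skipping 2, 3, 7, which divide the discriminant), each new pattern first appears at: mod 5: f = (x^6 + 4x^5 + 3x^4 + x^3 + 4x + 3), pattern 6; mod 11: f = (x + 8)(x^5 + 8x^4 + 9x^3 + 4x^2 + 2x + 3), pattern 5+1; mod 13: f = (x)(x + 4)(x^4 + 3x^3 + 6x^2 + 7x + 4), pattern 4+1+1; mod 23: f = (x + 2)(x + 6)(x^2 + 3x + 21)(x^2 + 6x + 10), pattern 2+2+1+1; mod 43: f = (x^3 + 16x^2 + 30x + 18)(x^3 + 21x^2 + 39x + 27), pattern 3+3; mod 61: f = (x^2 + 30x + 2)(x^2 + 41x + 31)(x^2 + 45x + 13), pattern 2+2+2. No other pattern occurs in this range, so the set of observed cycle types is {6, 5+1, 4+1+1, 2+2+1+1, 3+3, 2+2+2}. The candidates containing elements of all these cycle types are PGL(2,5) (6T14) of order 120, S_6 (6T16) of order 720; the others are excluded. The observed types are precisely the cycle types that occur in PGL(2,5) (6T14) (apart from the identity). Each of the other remaining candidates has further cycle types, and by the Chebotarev density theorem the matching factorization patterns would occur for a proportion of primes equal to their share of the group: S_6 (6T16) additionally contains elements of type 4+2, 3+2+1, 3+1+1+1, 2+1+1+1+1 (265 of its 720 elements, about 37% of primes). None of the 21 primes tested shows any such pattern (for each of these groups the chance of that is below 10^-4), which rules them out. Hence G = PGL(2,5) (6T14), of order 120.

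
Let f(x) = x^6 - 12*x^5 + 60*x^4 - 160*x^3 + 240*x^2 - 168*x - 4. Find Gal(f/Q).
A_6, the alternating group on 6 letters

The polynomial f is an irreducible sextic over Q, so G = Gal(f/Q) is one of the 16 transitive subgroups 6T1, ..., 6T16 of S_6. The discriminant of f is 746496000000 = 864000^2, a perfect square, so G is contained in A_6. The transitive groups of degree 6 contained in A_6 are: A_4 (6T4, order 12), S_4 (6T7, order 24), (C_3 x C_3) : C_4 (6T10, order 36), PSL(2,5) (6T12, order 60), A_6 (6T15, order 360). By Dedekind's theorem, for a prime p not dividing disc(f) the degrees of the irreducible factors of f mod p form the cycle type of an element of G. Factoring f modulo the 6 such primes p <= 23 (skipping 2, 3, 5, which divide the discriminant), each new pattern first appears at: mod 7: f = (x + 1)(x^5 + x^4 + 3x^3 + 5x^2 + 4x + 3), pattern 5+1; mod 23: f = (x + 5)(x + 10)(x + 19)(x^3 + x + 6), pattern 3+1+1+1. No other pattern occurs in this range, so the set of observed cycle types is {5+1, 3+1+1+1}. Among the candidates above, the only group containing elements of all these cycle types is A_6 (6T15) — each of A_4 (6T4), S_4 (6T7), (C_3 x C_3) : C_4 (6T10), PSL(2,5) (6T12) lacks at least one of them. Hence G = A_6 (6T15), of order 360.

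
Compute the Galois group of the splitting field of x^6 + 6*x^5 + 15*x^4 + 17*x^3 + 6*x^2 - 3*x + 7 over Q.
The polynomial f is an irreducible sextic over Q, so G = Gal(f/Q) is one of the 16 transitive subgroups 6T1, ..., 6T16 of S_6. The discriminant of f is -1162261467, which is not a perfect square, so G is not contained in A_6. The transitive groups of degree 6 not contained in A_6 are: C_6 (6T1, order 6), S_3 (6T2, order 6), D_6 (6T3, order 12), C_3 x S_3 (6T5, order 18), A_4 x C_2 (6T6, order 24), S_4 (6T8, order 24), S_3 x S_3 (6T9, order 36), S_4 x C_2 (6T11, order 48), (S_3 x S_3) : C_2 (6T13, order 72), PGL(2,5) (6T14, order 120), S_6 (6T16, order 720). By Dedekind's theorem, for a prime p not dividing disc(f) the degrees of the irreducible factors of f mod p form the cycle type of an element of G. Factoring f modulo the 33 such primes p <= 139 (skipping 3, which divides the discriminant), each new pattern first appears at: mod 2: f = (x^6 + x^4 + x^3 + x + 1), pattern 6; mod 7: f = (x)(x + 4)(x + 6)(x^3 + 3x^2 + 3x + 6), pattern 3+1+1+1; mod 17: f = (x^2 + 14)(x^2 + 8x + 5)(x^2 + 15x + 12), pattern 2+2+2; mod 19: f = (x^3 + 3x^2 + 3x + 3)(x^3 + 3x^2 + 3x + 15), pattern 3+3; mod 73: f = (x + 28)(x + 36)(x + 50)(x + 51)(x + 62)(x + 71), pattern 1+1+1+1+1+1. No other pattern occurs in this range, so the set of observed cycle types is {6, 3+1+1+1, 2+2+2, 3+3, 1+1+1+1+1+1}. The candidates containing elements of all these cycle types are C_3 x S_3 (6T5) of order 18, S_3 x S_3 (6T9) of order 36, (S_3 x S_3) : C_2 (6T13) of order 72, S_6 (6T16) of order 720; the others are excluded. The observed types are precisely the cycle types that occur in C_3 x S_3 (6T5). Each of the other remaining candidates has further cycle types, and by the Chebotarev density theorem the matching factorization patterns would occur for a proportion of primes equal to their share of the group: S_3 x S_3 (6T9) additionally contains elements of type 2+2+1+1 (9 of its 36 elements, about 25% of primes); (S_3 x S_3) : C_2 (6T13) additionally contains elements of type 4+2, 3+2+1, 2+2+1+1, 2+1+1+1+1 (45 of its 72 elements, about 62% of primes); S_6 (6T16) additionally contains elements of type 5+1, 4+2, 4+1+1, 3+2+1, 2+2+1+1, 2+1+1+1+1 (504 of its 720 elements, about 70% of primes). None of the 33 primes tested shows any such pattern (for each of these groups the chance of that is below 10^-4), which rules them out. Hence G = C_3 x S_3 (6T5), of order 18.

6T5: C_3 x S_3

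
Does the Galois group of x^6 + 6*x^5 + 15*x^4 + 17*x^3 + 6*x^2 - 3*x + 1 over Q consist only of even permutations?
No

The polynomial is irreducible of degree 6 over Q. Its discriminant is -177147, which is not a perfect square. A Galois group lies in the alternating group exactly when the discriminant is a square in Q, so the Galois group (C_3 x S_3) is not contained in A_6.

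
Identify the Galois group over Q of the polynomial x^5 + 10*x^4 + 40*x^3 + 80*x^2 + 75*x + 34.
D_5, the dihedral group of order 10

The polynomial f is an irreducible quintic over Q, so G = Gal(f/Q) is a transitive subgroup of S_5: one of C_5 (5T1, order 5), D_5 (5T2, order 10), F_20 (5T3, order 20), A_5 (5T4, order 60) or S_5 (5T5, order 120). The discriminant of f is 64000000 = 8000^2, a perfect square, so G is contained in A_5. The transitive groups of degree 5 contained in A_5 are: C_5 (5T1, order 5), D_5 (5T2, order 10), A_5 (5T4, order 60). By Dedekind's theorem, for a prime p not dividing disc(f) the degrees of the irreducible factors of f mod p form the cycle type of an element of G. Factoring f modulo the 23 such primes p <= 97 (skipping 2, 5, which divide the discriminant), each new pattern first appears at: mod 3: f = (x + 2)(x^2 + 1)(x^2 + 2x + 2), pattern 2+2+1; mod 7: f = (x^5 + 3x^4 + 5x^3 + 3x^2 + 5x + 6), pattern 5. No other pattern occurs in this range, so the set of observed cycle types is {2+2+1, 5}. The candidates containing elements of all these cycle types are D_5 (5T2) of order 10, A_5 (5T4) of order 60; the others are excluded. The observed types are precisely the cycle types that occur in D_5 (5T2) (apart from the identity). Each of the other remaining candidates has further cycle types, and by the Chebotarev density theorem the matching factorization patterns would occur for a proportion of primes equal to their share of the group: A_5 (5T4) additionally contains elements of type 3+1+1 (20 of its 60 elements, about 33% of primes). None of the 23 primes tested shows any such pattern (for each of these groups the chance of that is below 10^-4), which rules them out. Hence G = D_5 (5T2), of order 10.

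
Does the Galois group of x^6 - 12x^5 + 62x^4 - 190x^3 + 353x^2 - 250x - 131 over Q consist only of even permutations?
Yes

The polynomial is irreducible of degree 6 over Q. Its discriminant is 94085654450176 = 9699776^2, a perfect square. A Galois group lies in the alternating group exactly when the discriminant is a square in Q, so the Galois group (S_4) is contained in A_6.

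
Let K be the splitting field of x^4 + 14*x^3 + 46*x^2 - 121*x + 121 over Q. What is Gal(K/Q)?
The polynomial is an irreducible quartic over Q and its discriminant is 9084453125, which is not a perfect square, so the Galois group is not contained in A_4. The resolvent cubic y^3 - 46*y^2 - 2178*y - 16093 has exactly one rational root, so the Galois group is C_4 or D_4. The quartic becomes reducible over Q(sqrt(disc)), so the group is C_4.

4T1: C_4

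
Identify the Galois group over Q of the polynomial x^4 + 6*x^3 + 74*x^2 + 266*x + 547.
4T4: A_4

The polynomial is an irreducible quartic over Q and its discriminant is 37045470784 = 192472^2, a perfect square, so the Galois group is contained in A_4. The resolvent cubic y^3 - 74*y^2 - 592*y + 71464 is irreducible over Q. An irreducible resolvent with square discriminant gives A_4.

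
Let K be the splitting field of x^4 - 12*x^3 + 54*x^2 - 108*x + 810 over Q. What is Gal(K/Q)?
V_4 (order 4)

The polynomial is an irreducible quartic over Q and its discriminant is 99179645184 = 314928^2, a perfect square, so the Galois group is contained in A_4. The resolvent cubic y^3 - 54*y^2 - 1944*y + 46656 splits completely over Q, which gives the Klein four-group V_4.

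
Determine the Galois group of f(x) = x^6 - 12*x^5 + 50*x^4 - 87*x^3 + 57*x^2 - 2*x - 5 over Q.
The polynomial f is an irreducible sextic over Q, so G = Gal(f/Q) is one of the 16 transitive subgroups 6T1, ..., 6T16 of S_6. The discriminant of f is 30991489 = 5567^2, a perfect square, so G is contained in A_6. The transitive groups of degree 6 contained in A_6 are: A_4 (6T4, order 12), S_4 (6T7, order 24), (C_3 x C_3) : C_4 (6T10, order 36), PSL(2,5) (6T12, order 60), A_6 (6T15, order 360). By Dedekind's theorem, for a prime p not dividing disc(f) the degrees of the irreducible factors of f mod p form the cycle type of an element of G. Factoring f modulo the 21 such primes p <= 79 (skipping 19, which divides the discriminant), each new pattern first appears at: mod 2: f = (x + 1)(x^5 + x^4 + x^3 + x + 1), pattern 5+1; mod 7: f = (x^3 + 3x^2 + x + 1)(x^3 + 6x^2 + 3x + 2), pattern 3+3; mod 61: f = (x + 35)(x + 57)(x^2 + 7x + 30)(x^2 + 11x + 13), pattern 2+2+1+1. No other pattern occurs in this range, so the set of observed cycle types is {5+1, 3+3, 2+2+1+1}. The candidates containing elements of all these cycle types are PSL(2,5) (6T12) of order 60, A_6 (6T15) of order 360; the others are excluded. The observed types are precisely the cycle types that occur in PSL(2,5) (6T12) (apart from the identity). Each of the other remaining candidates has further cycle types, and by the Chebotarev density theorem the matching factorization patterns would occur for a proportion of primes equal to their share of the group: A_6 (6T15) additionally contains elements of type 4+2, 3+1+1+1 (130 of its 360 elements, about 36% of primes). None of the 21 primes tested shows any such pattern (for each of these groups the chance of that is below 10^-4), which rules them out. Hence G = PSL(2,5) (6T12), of order 60.

PSL(2,5), A_5 acting on 6 points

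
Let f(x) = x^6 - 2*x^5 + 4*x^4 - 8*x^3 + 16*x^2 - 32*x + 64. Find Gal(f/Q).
The polynomial f is an irreducible sextic over Q, so G = Gal(f/Q) is one of the 16 transitive subgroups 6T1, ..., 6T16 of S_6. The discriminant of f is -18046378835968, which is not a perfect square, so G is not contained in A_6. The transitive groups of degree 6 not contained in A_6 are: C_6 (6T1, order 6), S_3 (6T2, order 6), D_6 (6T3, order 12), C_3 x S_3 (6T5, order 18), A_4 x C_2 (6T6, order 24), S_4 (6T8, order 24), S_3 x S_3 (6T9, order 36), S_4 x C_2 (6T11, order 48), (S_3 x S_3) : C_2 (6T13, order 72), PGL(2,5) (6T14, order 120), S_6 (6T16, order 720). By Dedekind's theorem, for a prime p not dividing disc(f) the degrees of the irreducible factors of f mod p form the cycle type of an element of G. Factoring f modulo the 37 such primes p <= 167 (skipping 2, 7, which divide the discriminant), each new pattern first appears at: mod 3: f = (x^6 + x^5 + x^4 + x^3 + x^2 + x + 1), pattern 6; mod 11: f = (x^3 + x^2 + 5x + 8)(x^3 + 8x^2 + 2x + 8), pattern 3+3; mod 13: f = (x^2 + x + 4)(x^2 + 3x + 4)(x^2 + 7x + 4), pattern 2+2+2; mod 29: f = (x + 3)(x + 11)(x + 14)(x + 17)(x + 19)(x + 21), pattern 1+1+1+1+1+1. No other pattern occurs in this range, so the set of observed cycle types is {6, 3+3, 2+2+2, 1+1+1+1+1+1}. The candidates containing elements of all these cycle types are C_6 (6T1) of order 6, D_6 (6T3) of order 12, C_3 x S_3 (6T5) of order 18, A_4 x C_2 (6T6) of order 24, S_3 x S_3 (6T9) of order 36, S_4 x C_2 (6T11) of order 48, (S_3 x S_3) : C_2 (6T13) of order 72, PGL(2,5) (6T14) of order 120, S_6 (6T16) of order 720; the others are excluded. The observed types are precisely the cycle types that occur in C_6 (6T1). Each of the other remaining candidates has further cycle types, and by the Chebotarev density theorem the matching factorization patterns would occur for a proportion of primes equal to their share of the group: D_6 (6T3) additionally contains elements of type 2+2+1+1 (3 of its 12 elements, about 25% of primes); C_3 x S_3 (6T5) additionally contains elements of type 3+1+1+1 (4 of its 18 elements, about 22% of primes); A_4 x C_2 (6T6) additionally contains elements of type 2+2+1+1, 2+1+1+1+1 (6 of its 24 elements, about 25% of primes); S_3 x S_3 (6T9) additionally contains elements of type 3+1+1+1, 2+2+1+1 (13 of its 36 elements, about 36% of primes); S_4 x C_2 (6T11) additionally contains elements of type 4+2, 4+1+1, 2+2+1+1, 2+1+1+1+1 (24 of its 48 elements, about 50% of primes); (S_3 x S_3) : C_2 (6T13) additionally contains elements of type 4+2, 3+2+1, 3+1+1+1, 2+2+1+1, 2+1+1+1+1 (49 of its 72 elements, about 68% of primes); PGL(2,5) (6T14) additionally contains elements of type 5+1, 4+1+1, 2+2+1+1 (69 of its 120 elements, about 58% of primes); S_6 (6T16) additionally contains elements of type 5+1, 4+2, 4+1+1, 3+2+1, 3+1+1+1, 2+2+1+1, 2+1+1+1+1 (544 of its 720 elements, about 76% of primes). None of the 37 primes tested shows any such pattern (for each of these groups the chance of that is below 10^-4), which rules them out. Hence G = C_6 (6T1), of order 6.

C_6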